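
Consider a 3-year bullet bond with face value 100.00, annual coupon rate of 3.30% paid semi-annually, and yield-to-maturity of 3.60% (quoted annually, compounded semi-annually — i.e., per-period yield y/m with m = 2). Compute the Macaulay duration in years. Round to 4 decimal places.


Answer: Macaulay duration = 2.8803 years

Derivation:
Coupon per period c = face * coupon_rate / m = 1.650000
Periods per year m = 2; per-period yield y/m = 0.018000
Number of cashflows N = 6
Cashflows (t years, CF_t, discount factor 1/(1+y/m)^(m*t), PV):
  t = 0.5000: CF_t = 1.650000, DF = 0.982318, PV = 1.620825
  t = 1.0000: CF_t = 1.650000, DF = 0.964949, PV = 1.592166
  t = 1.5000: CF_t = 1.650000, DF = 0.947887, PV = 1.564014
  t = 2.0000: CF_t = 1.650000, DF = 0.931127, PV = 1.536359
  t = 2.5000: CF_t = 1.650000, DF = 0.914663, PV = 1.509194
  t = 3.0000: CF_t = 101.650000, DF = 0.898490, PV = 91.331526
Price P = sum_t PV_t = 99.154085
Macaulay numerator sum_t t * PV_t:
  t * PV_t at t = 0.5000: 0.810413
  t * PV_t at t = 1.0000: 1.592166
  t * PV_t at t = 1.5000: 2.346021
  t * PV_t at t = 2.0000: 3.072719
  t * PV_t at t = 2.5000: 3.772985
  t * PV_t at t = 3.0000: 273.994579
Macaulay duration D = (sum_t t * PV_t) / P = 285.588882 / 99.154085 = 2.880253


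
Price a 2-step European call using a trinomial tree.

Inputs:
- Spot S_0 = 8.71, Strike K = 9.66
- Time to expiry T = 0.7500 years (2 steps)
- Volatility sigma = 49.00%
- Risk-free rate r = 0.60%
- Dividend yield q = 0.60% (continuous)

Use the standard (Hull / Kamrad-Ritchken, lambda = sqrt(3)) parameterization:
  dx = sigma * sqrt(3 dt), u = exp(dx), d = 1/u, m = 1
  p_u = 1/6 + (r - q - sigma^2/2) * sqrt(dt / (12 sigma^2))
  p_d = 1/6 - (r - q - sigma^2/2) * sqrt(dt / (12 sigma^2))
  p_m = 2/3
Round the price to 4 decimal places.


Answer: Price = V(0,0) = 1.0432

Derivation:
dt = T/N = 0.375000; dx = sigma*sqrt(3*dt) = 0.519723
u = exp(dx) = 1.681563; d = 1/u = 0.594685
p_u = 0.123356, p_m = 0.666667, p_d = 0.209977
Discount per step: exp(-r*dt) = 0.997753
Stock lattice S(k, j) with j the centered position index:
  k=0: S(0,+0) = 8.7100
  k=1: S(1,-1) = 5.1797; S(1,+0) = 8.7100; S(1,+1) = 14.6464
  k=2: S(2,-2) = 3.0803; S(2,-1) = 5.1797; S(2,+0) = 8.7100; S(2,+1) = 14.6464; S(2,+2) = 24.6289
Terminal payoffs V(N, j) = max(S_T - K, 0):
  V(2,-2) = 0.000000; V(2,-1) = 0.000000; V(2,+0) = 0.000000; V(2,+1) = 4.986410; V(2,+2) = 14.968856
Backward induction: V(k, j) = exp(-r*dt) * [p_u * V(k+1, j+1) + p_m * V(k+1, j) + p_d * V(k+1, j-1)]
  V(1,-1) = exp(-r*dt) * [p_u*0.000000 + p_m*0.000000 + p_d*0.000000] = 0.000000
  V(1,+0) = exp(-r*dt) * [p_u*4.986410 + p_m*0.000000 + p_d*0.000000] = 0.613723
  V(1,+1) = exp(-r*dt) * [p_u*14.968856 + p_m*4.986410 + p_d*0.000000] = 5.159156
  V(0,+0) = exp(-r*dt) * [p_u*5.159156 + p_m*0.613723 + p_d*0.000000] = 1.043214


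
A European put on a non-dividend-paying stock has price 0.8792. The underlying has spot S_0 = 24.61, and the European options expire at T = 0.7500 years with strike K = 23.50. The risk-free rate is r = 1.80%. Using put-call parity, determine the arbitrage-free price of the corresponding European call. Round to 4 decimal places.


Answer: Call price = 2.3043

Derivation:
Put-call parity: C - P = S_0 * exp(-qT) - K * exp(-rT).
S_0 * exp(-qT) = 24.6100 * 1.00000000 = 24.61000000
K * exp(-rT) = 23.5000 * 0.98659072 = 23.18488183
C = P + S*exp(-qT) - K*exp(-rT)
C = 0.8792 + 24.61000000 - 23.18488183 = 2.3043


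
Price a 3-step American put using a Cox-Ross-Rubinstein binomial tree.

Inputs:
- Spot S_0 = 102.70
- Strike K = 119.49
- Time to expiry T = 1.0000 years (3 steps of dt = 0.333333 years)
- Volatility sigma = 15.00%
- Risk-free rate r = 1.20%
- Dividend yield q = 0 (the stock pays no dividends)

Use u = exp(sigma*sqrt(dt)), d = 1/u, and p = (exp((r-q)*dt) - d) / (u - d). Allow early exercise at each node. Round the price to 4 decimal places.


dt = T/N = 0.333333
u = exp(sigma*sqrt(dt)) = 1.090463; d = 1/u = 0.917042
p = (exp((r-q)*dt) - d) / (u - d) = 0.501474
Discount per step: exp(-r*dt) = 0.996008
Stock lattice S(k, i) with i counting down-moves:
  k=0: S(0,0) = 102.7000
  k=1: S(1,0) = 111.9906; S(1,1) = 94.1802
  k=2: S(2,0) = 122.1216; S(2,1) = 102.7000; S(2,2) = 86.3671
  k=3: S(3,0) = 133.1691; S(3,1) = 111.9906; S(3,2) = 94.1802; S(3,3) = 79.2022
Terminal payoffs V(N, i) = max(K - S_T, 0):
  V(3,0) = 0.000000; V(3,1) = 7.499432; V(3,2) = 25.309837; V(3,3) = 40.287767
Backward induction: V(k, i) = exp(-r*dt) * [p * V(k+1, i) + (1-p) * V(k+1, i+1)]; then take max(V_cont, immediate exercise) for American.
  V(2,0) = exp(-r*dt) * [p*0.000000 + (1-p)*7.499432] = 3.723735; exercise = 0.000000; V(2,0) = max -> 3.723735
  V(2,1) = exp(-r*dt) * [p*7.499432 + (1-p)*25.309837] = 16.312995; exercise = 16.790000; V(2,1) = max -> 16.790000
  V(2,2) = exp(-r*dt) * [p*25.309837 + (1-p)*40.287767] = 32.645876; exercise = 33.122881; V(2,2) = max -> 33.122881
  V(1,0) = exp(-r*dt) * [p*3.723735 + (1-p)*16.790000] = 10.196736; exercise = 7.499432; V(1,0) = max -> 10.196736
  V(1,1) = exp(-r*dt) * [p*16.790000 + (1-p)*33.122881] = 24.832832; exercise = 25.309837; V(1,1) = max -> 25.309837
  V(0,0) = exp(-r*dt) * [p*10.196736 + (1-p)*25.309837] = 17.660224; exercise = 16.790000; V(0,0) = max -> 17.660224

Answer: Price = V(0,0) = 17.6602


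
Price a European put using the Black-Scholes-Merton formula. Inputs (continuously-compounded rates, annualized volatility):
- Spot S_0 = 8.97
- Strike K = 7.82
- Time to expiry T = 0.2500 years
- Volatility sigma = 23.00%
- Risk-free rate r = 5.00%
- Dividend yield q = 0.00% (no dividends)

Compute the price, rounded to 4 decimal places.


Answer: Price = 0.0434

Derivation:
d1 = (ln(S/K) + (r - q + 0.5*sigma^2) * T) / (sigma * sqrt(T)) = 1.35924888
d2 = d1 - sigma * sqrt(T) = 1.24424888
exp(-rT) = 0.98757780; exp(-qT) = 1.00000000
P = K * exp(-rT) * N(-d2) - S_0 * exp(-qT) * N(-d1)
N(-d1) = 0.08703387; N(-d2) = 0.10670399
P = 7.8200 * 0.98757780 * 0.10670399 - 8.9700 * 1.00000000 * 0.08703387 = 0.0434


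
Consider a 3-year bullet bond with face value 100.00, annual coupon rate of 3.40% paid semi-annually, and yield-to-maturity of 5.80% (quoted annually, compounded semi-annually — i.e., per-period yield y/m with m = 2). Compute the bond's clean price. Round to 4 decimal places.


Answer: Price = 93.4778

Derivation:
Coupon per period c = face * coupon_rate / m = 1.700000
Periods per year m = 2; per-period yield y/m = 0.029000
Number of cashflows N = 6
Cashflows (t years, CF_t, discount factor 1/(1+y/m)^(m*t), PV):
  t = 0.5000: CF_t = 1.700000, DF = 0.971817, PV = 1.652089
  t = 1.0000: CF_t = 1.700000, DF = 0.944429, PV = 1.605529
  t = 1.5000: CF_t = 1.700000, DF = 0.917812, PV = 1.560281
  t = 2.0000: CF_t = 1.700000, DF = 0.891946, PV = 1.516308
  t = 2.5000: CF_t = 1.700000, DF = 0.866808, PV = 1.473574
  t = 3.0000: CF_t = 101.700000, DF = 0.842379, PV = 85.669988
Price P = sum_t PV_t = 93.477769


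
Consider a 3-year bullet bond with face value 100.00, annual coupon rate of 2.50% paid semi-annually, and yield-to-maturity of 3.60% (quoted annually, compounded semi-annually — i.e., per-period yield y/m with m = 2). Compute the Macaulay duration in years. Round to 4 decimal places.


Coupon per period c = face * coupon_rate / m = 1.250000
Periods per year m = 2; per-period yield y/m = 0.018000
Number of cashflows N = 6
Cashflows (t years, CF_t, discount factor 1/(1+y/m)^(m*t), PV):
  t = 0.5000: CF_t = 1.250000, DF = 0.982318, PV = 1.227898
  t = 1.0000: CF_t = 1.250000, DF = 0.964949, PV = 1.206186
  t = 1.5000: CF_t = 1.250000, DF = 0.947887, PV = 1.184859
  t = 2.0000: CF_t = 1.250000, DF = 0.931127, PV = 1.163909
  t = 2.5000: CF_t = 1.250000, DF = 0.914663, PV = 1.143329
  t = 3.0000: CF_t = 101.250000, DF = 0.898490, PV = 90.972130
Price P = sum_t PV_t = 96.898311
Macaulay numerator sum_t t * PV_t:
  t * PV_t at t = 0.5000: 0.613949
  t * PV_t at t = 1.0000: 1.206186
  t * PV_t at t = 1.5000: 1.777289
  t * PV_t at t = 2.0000: 2.327817
  t * PV_t at t = 2.5000: 2.858322
  t * PV_t at t = 3.0000: 272.916390
Macaulay duration D = (sum_t t * PV_t) / P = 281.699953 / 96.898311 = 2.907171

Answer: Macaulay duration = 2.9072 years


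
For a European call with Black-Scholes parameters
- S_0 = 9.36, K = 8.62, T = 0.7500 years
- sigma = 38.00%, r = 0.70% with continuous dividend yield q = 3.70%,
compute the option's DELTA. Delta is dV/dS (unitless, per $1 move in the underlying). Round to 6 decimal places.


Answer: Delta = 0.618102

Derivation:
d1 = 0.3464411738; d2 = 0.0173515203
phi(d1) = 0.3757056542; exp(-qT) = 0.9726314943; exp(-rT) = 0.9947637572
N(d1) = 0.6354944068
Delta = exp(-qT) * N(d1) = 0.9726314943 * 0.6354944068 = 0.618102


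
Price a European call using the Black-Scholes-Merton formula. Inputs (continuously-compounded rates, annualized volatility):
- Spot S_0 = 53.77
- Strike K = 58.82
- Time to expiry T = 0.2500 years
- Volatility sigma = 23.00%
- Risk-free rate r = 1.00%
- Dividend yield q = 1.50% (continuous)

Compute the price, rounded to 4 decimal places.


d1 = (ln(S/K) + (r - q + 0.5*sigma^2) * T) / (sigma * sqrt(T)) = -0.73394559
d2 = d1 - sigma * sqrt(T) = -0.84894559
exp(-rT) = 0.99750312; exp(-qT) = 0.99625702
C = S_0 * exp(-qT) * N(d1) - K * exp(-rT) * N(d2)
N(d1) = 0.23149095; N(d2) = 0.19795579
C = 53.7700 * 0.99625702 * 0.23149095 - 58.8200 * 0.99750312 * 0.19795579 = 0.7860

Answer: Price = 0.7860


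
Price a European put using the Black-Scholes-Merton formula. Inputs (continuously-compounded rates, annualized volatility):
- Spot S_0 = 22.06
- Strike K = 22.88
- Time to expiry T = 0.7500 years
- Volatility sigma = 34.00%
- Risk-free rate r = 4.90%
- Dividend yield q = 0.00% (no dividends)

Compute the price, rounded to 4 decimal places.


d1 = (ln(S/K) + (r - q + 0.5*sigma^2) * T) / (sigma * sqrt(T)) = 0.14808303
d2 = d1 - sigma * sqrt(T) = -0.14636560
exp(-rT) = 0.96391708; exp(-qT) = 1.00000000
P = K * exp(-rT) * N(-d2) - S_0 * exp(-qT) * N(-d1)
N(-d1) = 0.44113862; N(-d2) = 0.55818361
P = 22.8800 * 0.96391708 * 0.55818361 - 22.0600 * 1.00000000 * 0.44113862 = 2.5789

Answer: Price = 2.5789


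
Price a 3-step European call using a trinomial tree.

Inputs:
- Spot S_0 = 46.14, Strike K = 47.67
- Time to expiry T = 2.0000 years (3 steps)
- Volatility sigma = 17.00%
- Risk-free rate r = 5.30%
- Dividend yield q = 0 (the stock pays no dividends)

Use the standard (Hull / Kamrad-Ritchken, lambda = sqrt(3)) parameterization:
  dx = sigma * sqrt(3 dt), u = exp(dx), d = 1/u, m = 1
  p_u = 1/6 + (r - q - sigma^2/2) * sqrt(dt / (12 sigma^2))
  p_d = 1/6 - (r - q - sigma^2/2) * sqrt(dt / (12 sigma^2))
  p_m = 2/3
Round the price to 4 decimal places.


dt = T/N = 0.666667; dx = sigma*sqrt(3*dt) = 0.240416
u = exp(dx) = 1.271778; d = 1/u = 0.786300
p_u = 0.220116, p_m = 0.666667, p_d = 0.113218
Discount per step: exp(-r*dt) = 0.965284
Stock lattice S(k, j) with j the centered position index:
  k=0: S(0,+0) = 46.1400
  k=1: S(1,-1) = 36.2799; S(1,+0) = 46.1400; S(1,+1) = 58.6799
  k=2: S(2,-2) = 28.5269; S(2,-1) = 36.2799; S(2,+0) = 46.1400; S(2,+1) = 58.6799; S(2,+2) = 74.6278
  k=3: S(3,-3) = 22.4307; S(3,-2) = 28.5269; S(3,-1) = 36.2799; S(3,+0) = 46.1400; S(3,+1) = 58.6799; S(3,+2) = 74.6278; S(3,+3) = 94.9100
Terminal payoffs V(N, j) = max(S_T - K, 0):
  V(3,-3) = 0.000000; V(3,-2) = 0.000000; V(3,-1) = 0.000000; V(3,+0) = 0.000000; V(3,+1) = 11.009859; V(3,+2) = 26.957783; V(3,+3) = 47.240009
Backward induction: V(k, j) = exp(-r*dt) * [p_u * V(k+1, j+1) + p_m * V(k+1, j) + p_d * V(k+1, j-1)]
  V(2,-2) = exp(-r*dt) * [p_u*0.000000 + p_m*0.000000 + p_d*0.000000] = 0.000000
  V(2,-1) = exp(-r*dt) * [p_u*0.000000 + p_m*0.000000 + p_d*0.000000] = 0.000000
  V(2,+0) = exp(-r*dt) * [p_u*11.009859 + p_m*0.000000 + p_d*0.000000] = 2.339309
  V(2,+1) = exp(-r*dt) * [p_u*26.957783 + p_m*11.009859 + p_d*0.000000] = 12.812919
  V(2,+2) = exp(-r*dt) * [p_u*47.240009 + p_m*26.957783 + p_d*11.009859] = 28.588448
  V(1,-1) = exp(-r*dt) * [p_u*2.339309 + p_m*0.000000 + p_d*0.000000] = 0.497042
  V(1,+0) = exp(-r*dt) * [p_u*12.812919 + p_m*2.339309 + p_d*0.000000] = 4.227810
  V(1,+1) = exp(-r*dt) * [p_u*28.588448 + p_m*12.812919 + p_d*2.339309] = 14.575359
  V(0,+0) = exp(-r*dt) * [p_u*14.575359 + p_m*4.227810 + p_d*0.497042] = 5.871895

Answer: Price = V(0,0) = 5.8719


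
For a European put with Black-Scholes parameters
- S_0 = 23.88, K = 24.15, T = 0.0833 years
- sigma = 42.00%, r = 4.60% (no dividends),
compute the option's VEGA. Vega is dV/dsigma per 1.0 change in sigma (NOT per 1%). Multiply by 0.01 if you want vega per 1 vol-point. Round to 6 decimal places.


d1 = -0.0005298791; d2 = -0.1217491845
phi(d1) = 0.3989422244; exp(-qT) = 1.0000000000; exp(-rT) = 0.9961755320
Vega = S * exp(-qT) * phi(d1) * sqrt(T) = 23.8800 * 1.0000000000 * 0.3989422244 * 0.2886173938 = 2.749583

Answer: Vega = 2.749583


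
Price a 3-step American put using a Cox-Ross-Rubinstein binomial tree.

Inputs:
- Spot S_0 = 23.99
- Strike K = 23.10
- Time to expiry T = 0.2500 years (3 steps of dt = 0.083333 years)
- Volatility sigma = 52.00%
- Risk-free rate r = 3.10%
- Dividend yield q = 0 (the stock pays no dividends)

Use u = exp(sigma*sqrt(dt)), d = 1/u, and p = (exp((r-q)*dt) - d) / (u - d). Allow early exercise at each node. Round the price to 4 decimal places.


dt = T/N = 0.083333
u = exp(sigma*sqrt(dt)) = 1.161963; d = 1/u = 0.860612
p = (exp((r-q)*dt) - d) / (u - d) = 0.471126
Discount per step: exp(-r*dt) = 0.997420
Stock lattice S(k, i) with i counting down-moves:
  k=0: S(0,0) = 23.9900
  k=1: S(1,0) = 27.8755; S(1,1) = 20.6461
  k=2: S(2,0) = 32.3903; S(2,1) = 23.9900; S(2,2) = 17.7683
  k=3: S(3,0) = 37.6363; S(3,1) = 27.8755; S(3,2) = 20.6461; S(3,3) = 15.2916
Terminal payoffs V(N, i) = max(K - S_T, 0):
  V(3,0) = 0.000000; V(3,1) = 0.000000; V(3,2) = 2.453909; V(3,3) = 7.808397
Backward induction: V(k, i) = exp(-r*dt) * [p * V(k+1, i) + (1-p) * V(k+1, i+1)]; then take max(V_cont, immediate exercise) for American.
  V(2,0) = exp(-r*dt) * [p*0.000000 + (1-p)*0.000000] = 0.000000; exercise = 0.000000; V(2,0) = max -> 0.000000
  V(2,1) = exp(-r*dt) * [p*0.000000 + (1-p)*2.453909] = 1.294460; exercise = 0.000000; V(2,1) = max -> 1.294460
  V(2,2) = exp(-r*dt) * [p*2.453909 + (1-p)*7.808397] = 5.272120; exercise = 5.331718; V(2,2) = max -> 5.331718
  V(1,0) = exp(-r*dt) * [p*0.000000 + (1-p)*1.294460] = 0.682840; exercise = 0.000000; V(1,0) = max -> 0.682840
  V(1,1) = exp(-r*dt) * [p*1.294460 + (1-p)*5.331718] = 3.420812; exercise = 2.453909; V(1,1) = max -> 3.420812
  V(0,0) = exp(-r*dt) * [p*0.682840 + (1-p)*3.420812] = 2.125384; exercise = 0.000000; V(0,0) = max -> 2.125384

Answer: Price = V(0,0) = 2.1254


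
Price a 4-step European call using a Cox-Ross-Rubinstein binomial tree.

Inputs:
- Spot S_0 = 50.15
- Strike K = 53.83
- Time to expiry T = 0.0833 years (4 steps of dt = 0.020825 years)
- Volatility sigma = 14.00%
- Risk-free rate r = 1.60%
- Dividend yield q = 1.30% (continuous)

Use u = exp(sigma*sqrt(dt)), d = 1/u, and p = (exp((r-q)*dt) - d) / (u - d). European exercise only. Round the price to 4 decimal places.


Answer: Price = V(0,0) = 0.0328

Derivation:
dt = T/N = 0.020825
u = exp(sigma*sqrt(dt)) = 1.020409; d = 1/u = 0.979999
p = (exp((r-q)*dt) - d) / (u - d) = 0.496495
Discount per step: exp(-r*dt) = 0.999667
Stock lattice S(k, i) with i counting down-moves:
  k=0: S(0,0) = 50.1500
  k=1: S(1,0) = 51.1735; S(1,1) = 49.1470
  k=2: S(2,0) = 52.2179; S(2,1) = 50.1500; S(2,2) = 48.1640
  k=3: S(3,0) = 53.2836; S(3,1) = 51.1735; S(3,2) = 49.1470; S(3,3) = 47.2007
  k=4: S(4,0) = 54.3710; S(4,1) = 52.2179; S(4,2) = 50.1500; S(4,3) = 48.1640; S(4,4) = 46.2567
Terminal payoffs V(N, i) = max(S_T - K, 0):
  V(4,0) = 0.541025; V(4,1) = 0.000000; V(4,2) = 0.000000; V(4,3) = 0.000000; V(4,4) = 0.000000
Backward induction: V(k, i) = exp(-r*dt) * [p * V(k+1, i) + (1-p) * V(k+1, i+1)].
  V(3,0) = exp(-r*dt) * [p*0.541025 + (1-p)*0.000000] = 0.268527
  V(3,1) = exp(-r*dt) * [p*0.000000 + (1-p)*0.000000] = 0.000000
  V(3,2) = exp(-r*dt) * [p*0.000000 + (1-p)*0.000000] = 0.000000
  V(3,3) = exp(-r*dt) * [p*0.000000 + (1-p)*0.000000] = 0.000000
  V(2,0) = exp(-r*dt) * [p*0.268527 + (1-p)*0.000000] = 0.133278
  V(2,1) = exp(-r*dt) * [p*0.000000 + (1-p)*0.000000] = 0.000000
  V(2,2) = exp(-r*dt) * [p*0.000000 + (1-p)*0.000000] = 0.000000
  V(1,0) = exp(-r*dt) * [p*0.133278 + (1-p)*0.000000] = 0.066150
  V(1,1) = exp(-r*dt) * [p*0.000000 + (1-p)*0.000000] = 0.000000
  V(0,0) = exp(-r*dt) * [p*0.066150 + (1-p)*0.000000] = 0.032832


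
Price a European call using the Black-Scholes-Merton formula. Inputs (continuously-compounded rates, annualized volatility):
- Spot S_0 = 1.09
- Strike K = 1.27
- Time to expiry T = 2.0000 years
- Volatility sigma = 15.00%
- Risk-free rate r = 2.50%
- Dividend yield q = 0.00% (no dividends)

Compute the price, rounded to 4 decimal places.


Answer: Price = 0.0492

Derivation:
d1 = (ln(S/K) + (r - q + 0.5*sigma^2) * T) / (sigma * sqrt(T)) = -0.37872264
d2 = d1 - sigma * sqrt(T) = -0.59085468
exp(-rT) = 0.95122942; exp(-qT) = 1.00000000
C = S_0 * exp(-qT) * N(d1) - K * exp(-rT) * N(d2)
N(d1) = 0.35244692; N(d2) = 0.27730890
C = 1.0900 * 1.00000000 * 0.35244692 - 1.2700 * 0.95122942 * 0.27730890 = 0.0492


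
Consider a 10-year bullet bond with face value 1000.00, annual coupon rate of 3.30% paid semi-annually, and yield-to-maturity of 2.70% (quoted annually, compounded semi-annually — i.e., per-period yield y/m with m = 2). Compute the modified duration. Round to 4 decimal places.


Answer: Modified duration = 8.5262

Derivation:
Coupon per period c = face * coupon_rate / m = 16.500000
Periods per year m = 2; per-period yield y/m = 0.013500
Number of cashflows N = 20
Cashflows (t years, CF_t, discount factor 1/(1+y/m)^(m*t), PV):
  t = 0.5000: CF_t = 16.500000, DF = 0.986680, PV = 16.280217
  t = 1.0000: CF_t = 16.500000, DF = 0.973537, PV = 16.063362
  t = 1.5000: CF_t = 16.500000, DF = 0.960569, PV = 15.849395
  t = 2.0000: CF_t = 16.500000, DF = 0.947774, PV = 15.638278
  t = 2.5000: CF_t = 16.500000, DF = 0.935150, PV = 15.429973
  t = 3.0000: CF_t = 16.500000, DF = 0.922694, PV = 15.224443
  t = 3.5000: CF_t = 16.500000, DF = 0.910403, PV = 15.021651
  t = 4.0000: CF_t = 16.500000, DF = 0.898276, PV = 14.821560
  t = 4.5000: CF_t = 16.500000, DF = 0.886311, PV = 14.624134
  t = 5.0000: CF_t = 16.500000, DF = 0.874505, PV = 14.429338
  t = 5.5000: CF_t = 16.500000, DF = 0.862857, PV = 14.237137
  t = 6.0000: CF_t = 16.500000, DF = 0.851363, PV = 14.047496
  t = 6.5000: CF_t = 16.500000, DF = 0.840023, PV = 13.860381
  t = 7.0000: CF_t = 16.500000, DF = 0.828834, PV = 13.675758
  t = 7.5000: CF_t = 16.500000, DF = 0.817794, PV = 13.493594
  t = 8.0000: CF_t = 16.500000, DF = 0.806900, PV = 13.313857
  t = 8.5000: CF_t = 16.500000, DF = 0.796152, PV = 13.136514
  t = 9.0000: CF_t = 16.500000, DF = 0.785547, PV = 12.961534
  t = 9.5000: CF_t = 16.500000, DF = 0.775084, PV = 12.788884
  t = 10.0000: CF_t = 1016.500000, DF = 0.764760, PV = 777.378137
Price P = sum_t PV_t = 1052.275644
First compute Macaulay numerator sum_t t * PV_t:
  t * PV_t at t = 0.5000: 8.140109
  t * PV_t at t = 1.0000: 16.063362
  t * PV_t at t = 1.5000: 23.774092
  t * PV_t at t = 2.0000: 31.276556
  t * PV_t at t = 2.5000: 38.574934
  t * PV_t at t = 3.0000: 45.673330
  t * PV_t at t = 3.5000: 52.575779
  t * PV_t at t = 4.0000: 59.286240
  t * PV_t at t = 4.5000: 65.808604
  t * PV_t at t = 5.0000: 72.146691
  t * PV_t at t = 5.5000: 78.304253
  t * PV_t at t = 6.0000: 84.284974
  t * PV_t at t = 6.5000: 90.092474
  t * PV_t at t = 7.0000: 95.730305
  t * PV_t at t = 7.5000: 101.201957
  t * PV_t at t = 8.0000: 106.510858
  t * PV_t at t = 8.5000: 111.660371
  t * PV_t at t = 9.0000: 116.653802
  t * PV_t at t = 9.5000: 121.494395
  t * PV_t at t = 10.0000: 7773.781371
Macaulay duration D = 9093.034458 / 1052.275644 = 8.641305
Modified duration = D / (1 + y/m) = 8.641305 / (1 + 0.013500) = 8.526201


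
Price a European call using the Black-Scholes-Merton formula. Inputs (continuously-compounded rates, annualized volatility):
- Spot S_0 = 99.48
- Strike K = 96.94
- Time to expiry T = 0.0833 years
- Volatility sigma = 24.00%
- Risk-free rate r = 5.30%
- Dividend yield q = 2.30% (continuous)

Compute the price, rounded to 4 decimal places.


d1 = (ln(S/K) + (r - q + 0.5*sigma^2) * T) / (sigma * sqrt(T)) = 0.44410624
d2 = d1 - sigma * sqrt(T) = 0.37483807
exp(-rT) = 0.99559483; exp(-qT) = 0.99808593
C = S_0 * exp(-qT) * N(d1) - K * exp(-rT) * N(d2)
N(d1) = 0.67151711; N(d2) = 0.64610955
C = 99.4800 * 0.99808593 * 0.67151711 - 96.9400 * 0.99559483 * 0.64610955 = 4.3167

Answer: Price = 4.3167


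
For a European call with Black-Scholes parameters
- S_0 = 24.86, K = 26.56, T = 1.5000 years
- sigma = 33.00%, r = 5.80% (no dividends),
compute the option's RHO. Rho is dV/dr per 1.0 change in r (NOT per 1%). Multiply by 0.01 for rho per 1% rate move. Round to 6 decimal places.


d1 = 0.2536799491; d2 = -0.1504858585
phi(d1) = 0.3863099349; exp(-qT) = 1.0000000000; exp(-rT) = 0.9166770956
N(d2) = 0.4401906535
Rho = K*T*exp(-rT)*N(d2) = 26.5600 * 1.5000 * 0.9166770956 * 0.4401906535 = 16.075946

Answer: Rho = 16.075946


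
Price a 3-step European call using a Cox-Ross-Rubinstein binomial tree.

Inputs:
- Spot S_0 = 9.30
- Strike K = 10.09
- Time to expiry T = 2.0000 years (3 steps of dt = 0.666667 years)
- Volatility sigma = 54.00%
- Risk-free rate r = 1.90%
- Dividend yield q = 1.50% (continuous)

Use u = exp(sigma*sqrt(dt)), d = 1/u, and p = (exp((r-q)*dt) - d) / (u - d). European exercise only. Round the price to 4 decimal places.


Answer: Price = V(0,0) = 2.6538

Derivation:
dt = T/N = 0.666667
u = exp(sigma*sqrt(dt)) = 1.554118; d = 1/u = 0.643452
p = (exp((r-q)*dt) - d) / (u - d) = 0.394457
Discount per step: exp(-r*dt) = 0.987413
Stock lattice S(k, i) with i counting down-moves:
  k=0: S(0,0) = 9.3000
  k=1: S(1,0) = 14.4533; S(1,1) = 5.9841
  k=2: S(2,0) = 22.4621; S(2,1) = 9.3000; S(2,2) = 3.8505
  k=3: S(3,0) = 34.9088; S(3,1) = 14.4533; S(3,2) = 5.9841; S(3,3) = 2.4776
Terminal payoffs V(N, i) = max(S_T - K, 0):
  V(3,0) = 24.818797; V(3,1) = 4.363297; V(3,2) = 0.000000; V(3,3) = 0.000000
Backward induction: V(k, i) = exp(-r*dt) * [p * V(k+1, i) + (1-p) * V(k+1, i+1)].
  V(2,0) = exp(-r*dt) * [p*24.818797 + (1-p)*4.363297] = 12.275627
  V(2,1) = exp(-r*dt) * [p*4.363297 + (1-p)*0.000000] = 1.699468
  V(2,2) = exp(-r*dt) * [p*0.000000 + (1-p)*0.000000] = 0.000000
  V(1,0) = exp(-r*dt) * [p*12.275627 + (1-p)*1.699468] = 5.797405
  V(1,1) = exp(-r*dt) * [p*1.699468 + (1-p)*0.000000] = 0.661929
  V(0,0) = exp(-r*dt) * [p*5.797405 + (1-p)*0.661929] = 2.653823


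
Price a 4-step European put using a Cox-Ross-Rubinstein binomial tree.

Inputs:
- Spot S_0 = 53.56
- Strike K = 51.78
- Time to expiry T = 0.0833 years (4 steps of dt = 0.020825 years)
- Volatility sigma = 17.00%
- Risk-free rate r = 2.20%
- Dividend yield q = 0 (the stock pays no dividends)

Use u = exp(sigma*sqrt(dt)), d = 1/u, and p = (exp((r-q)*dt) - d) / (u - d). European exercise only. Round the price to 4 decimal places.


dt = T/N = 0.020825
u = exp(sigma*sqrt(dt)) = 1.024836; d = 1/u = 0.975766
p = (exp((r-q)*dt) - d) / (u - d) = 0.503206
Discount per step: exp(-r*dt) = 0.999542
Stock lattice S(k, i) with i counting down-moves:
  k=0: S(0,0) = 53.5600
  k=1: S(1,0) = 54.8902; S(1,1) = 52.2620
  k=2: S(2,0) = 56.2535; S(2,1) = 53.5600; S(2,2) = 50.9955
  k=3: S(3,0) = 57.6506; S(3,1) = 54.8902; S(3,2) = 52.2620; S(3,3) = 49.7597
  k=4: S(4,0) = 59.0824; S(4,1) = 56.2535; S(4,2) = 53.5600; S(4,3) = 50.9955; S(4,4) = 48.5538
Terminal payoffs V(N, i) = max(K - S_T, 0):
  V(4,0) = 0.000000; V(4,1) = 0.000000; V(4,2) = 0.000000; V(4,3) = 0.784491; V(4,4) = 3.226193
Backward induction: V(k, i) = exp(-r*dt) * [p * V(k+1, i) + (1-p) * V(k+1, i+1)].
  V(3,0) = exp(-r*dt) * [p*0.000000 + (1-p)*0.000000] = 0.000000
  V(3,1) = exp(-r*dt) * [p*0.000000 + (1-p)*0.000000] = 0.000000
  V(3,2) = exp(-r*dt) * [p*0.000000 + (1-p)*0.784491] = 0.389552
  V(3,3) = exp(-r*dt) * [p*0.784491 + (1-p)*3.226193] = 1.996599
  V(2,0) = exp(-r*dt) * [p*0.000000 + (1-p)*0.000000] = 0.000000
  V(2,1) = exp(-r*dt) * [p*0.000000 + (1-p)*0.389552] = 0.193438
  V(2,2) = exp(-r*dt) * [p*0.389552 + (1-p)*1.996599] = 1.187379
  V(1,0) = exp(-r*dt) * [p*0.000000 + (1-p)*0.193438] = 0.096055
  V(1,1) = exp(-r*dt) * [p*0.193438 + (1-p)*1.187379] = 0.686907
  V(0,0) = exp(-r*dt) * [p*0.096055 + (1-p)*0.686907] = 0.389409

Answer: Price = V(0,0) = 0.3894


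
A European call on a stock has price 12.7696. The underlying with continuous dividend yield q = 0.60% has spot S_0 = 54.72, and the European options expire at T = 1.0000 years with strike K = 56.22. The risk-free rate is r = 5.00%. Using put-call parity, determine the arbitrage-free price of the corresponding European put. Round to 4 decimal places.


Put-call parity: C - P = S_0 * exp(-qT) - K * exp(-rT).
S_0 * exp(-qT) = 54.7200 * 0.99401796 = 54.39266299
K * exp(-rT) = 56.2200 * 0.95122942 = 53.47811825
P = C - S*exp(-qT) + K*exp(-rT)
P = 12.7696 - 54.39266299 + 53.47811825 = 11.8551

Answer: Put price = 11.8551


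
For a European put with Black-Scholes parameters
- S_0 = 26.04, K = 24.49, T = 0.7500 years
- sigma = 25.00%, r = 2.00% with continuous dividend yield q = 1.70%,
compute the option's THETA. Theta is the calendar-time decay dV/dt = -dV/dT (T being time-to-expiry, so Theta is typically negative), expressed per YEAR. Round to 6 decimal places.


Answer: Theta = -1.310012

Derivation:
d1 = 0.4020965020; d2 = 0.1855901511
phi(d1) = 0.3679606295; exp(-qT) = 0.9873309369; exp(-rT) = 0.9851119396
Theta = -S*exp(-qT)*phi(d1)*sigma/(2*sqrt(T)) + r*K*exp(-rT)*N(-d2) - q*S*exp(-qT)*N(-d1)
N(-d1) = 0.3438065035; N(-d2) = 0.4263830889; sqrt(T) = 0.8660254038
Term 1 = -26.0400 * 0.9873309369 * 0.3679606295 * 0.2500 / (2 * 0.8660254038) = -1.3654772214
Term 2 = 0.0200 * 24.4900 * 0.9851119396 * 0.4263830889 = 0.2057331781
Term 3 = -0.0170 * 26.0400 * 0.9873309369 * 0.3438065035 = -0.1502680789
Theta = -1.3654772214 + (0.2057331781) + (-0.1502680789) = -1.310012


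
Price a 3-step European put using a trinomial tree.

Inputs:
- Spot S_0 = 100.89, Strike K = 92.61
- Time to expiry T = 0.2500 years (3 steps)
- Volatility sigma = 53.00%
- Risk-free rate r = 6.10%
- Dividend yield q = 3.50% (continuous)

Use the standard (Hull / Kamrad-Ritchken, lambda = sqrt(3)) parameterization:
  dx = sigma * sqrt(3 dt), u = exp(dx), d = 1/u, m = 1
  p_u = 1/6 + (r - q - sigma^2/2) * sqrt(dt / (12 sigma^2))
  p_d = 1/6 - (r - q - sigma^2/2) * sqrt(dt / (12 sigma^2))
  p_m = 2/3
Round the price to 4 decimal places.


Answer: Price = V(0,0) = 6.4387

Derivation:
dt = T/N = 0.083333; dx = sigma*sqrt(3*dt) = 0.265000
u = exp(dx) = 1.303431; d = 1/u = 0.767206
p_u = 0.148671, p_m = 0.666667, p_d = 0.184662
Discount per step: exp(-r*dt) = 0.994930
Stock lattice S(k, j) with j the centered position index:
  k=0: S(0,+0) = 100.8900
  k=1: S(1,-1) = 77.4034; S(1,+0) = 100.8900; S(1,+1) = 131.5032
  k=2: S(2,-2) = 59.3844; S(2,-1) = 77.4034; S(2,+0) = 100.8900; S(2,+1) = 131.5032; S(2,+2) = 171.4053
  k=3: S(3,-3) = 45.5600; S(3,-2) = 59.3844; S(3,-1) = 77.4034; S(3,+0) = 100.8900; S(3,+1) = 131.5032; S(3,+2) = 171.4053; S(3,+3) = 223.4150
Terminal payoffs V(N, j) = max(K - S_T, 0):
  V(3,-3) = 47.049969; V(3,-2) = 33.225645; V(3,-1) = 15.206592; V(3,+0) = 0.000000; V(3,+1) = 0.000000; V(3,+2) = 0.000000; V(3,+3) = 0.000000
Backward induction: V(k, j) = exp(-r*dt) * [p_u * V(k+1, j+1) + p_m * V(k+1, j) + p_d * V(k+1, j-1)]
  V(2,-2) = exp(-r*dt) * [p_u*15.206592 + p_m*33.225645 + p_d*47.049969] = 32.931725
  V(2,-1) = exp(-r*dt) * [p_u*0.000000 + p_m*15.206592 + p_d*33.225645] = 16.190728
  V(2,+0) = exp(-r*dt) * [p_u*0.000000 + p_m*0.000000 + p_d*15.206592] = 2.793841
  V(2,+1) = exp(-r*dt) * [p_u*0.000000 + p_m*0.000000 + p_d*0.000000] = 0.000000
  V(2,+2) = exp(-r*dt) * [p_u*0.000000 + p_m*0.000000 + p_d*0.000000] = 0.000000
  V(1,-1) = exp(-r*dt) * [p_u*2.793841 + p_m*16.190728 + p_d*32.931725] = 17.202749
  V(1,+0) = exp(-r*dt) * [p_u*0.000000 + p_m*2.793841 + p_d*16.190728] = 4.827768
  V(1,+1) = exp(-r*dt) * [p_u*0.000000 + p_m*0.000000 + p_d*2.793841] = 0.513300
  V(0,+0) = exp(-r*dt) * [p_u*0.513300 + p_m*4.827768 + p_d*17.202749] = 6.438705


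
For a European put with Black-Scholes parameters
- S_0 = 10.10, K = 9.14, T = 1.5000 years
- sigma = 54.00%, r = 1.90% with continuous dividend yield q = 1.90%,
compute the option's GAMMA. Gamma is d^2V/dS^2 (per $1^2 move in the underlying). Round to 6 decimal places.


d1 = 0.4816952400; d2 = -0.1796669905
phi(d1) = 0.3552428335; exp(-qT) = 0.9719022941; exp(-rT) = 0.9719022941
Gamma = exp(-qT) * phi(d1) / (S * sigma * sqrt(T)) = 0.9719022941 * 0.3552428335 / (10.1000 * 0.5400 * 1.2247448714) = 0.051688

Answer: Gamma = 0.051688


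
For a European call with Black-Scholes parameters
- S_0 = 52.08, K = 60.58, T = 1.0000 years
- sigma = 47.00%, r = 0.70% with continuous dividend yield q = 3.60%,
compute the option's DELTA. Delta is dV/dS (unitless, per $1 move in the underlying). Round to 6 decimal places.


Answer: Delta = 0.425431

Derivation:
d1 = -0.1483698036; d2 = -0.6183698036
phi(d1) = 0.3945752802; exp(-qT) = 0.9646402935; exp(-rT) = 0.9930244429
N(d1) = 0.4410254648
Delta = exp(-qT) * N(d1) = 0.9646402935 * 0.4410254648 = 0.425431


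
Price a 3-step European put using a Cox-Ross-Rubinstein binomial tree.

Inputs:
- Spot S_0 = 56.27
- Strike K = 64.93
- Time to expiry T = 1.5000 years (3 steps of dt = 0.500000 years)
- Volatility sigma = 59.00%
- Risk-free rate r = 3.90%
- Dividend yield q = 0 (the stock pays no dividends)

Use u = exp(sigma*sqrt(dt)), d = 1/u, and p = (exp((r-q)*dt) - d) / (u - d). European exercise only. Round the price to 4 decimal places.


dt = T/N = 0.500000
u = exp(sigma*sqrt(dt)) = 1.517695; d = 1/u = 0.658894
p = (exp((r-q)*dt) - d) / (u - d) = 0.420118
Discount per step: exp(-r*dt) = 0.980689
Stock lattice S(k, i) with i counting down-moves:
  k=0: S(0,0) = 56.2700
  k=1: S(1,0) = 85.4007; S(1,1) = 37.0760
  k=2: S(2,0) = 129.6123; S(2,1) = 56.2700; S(2,2) = 24.4291
  k=3: S(3,0) = 196.7120; S(3,1) = 85.4007; S(3,2) = 37.0760; S(3,3) = 16.0962
Terminal payoffs V(N, i) = max(K - S_T, 0):
  V(3,0) = 0.000000; V(3,1) = 0.000000; V(3,2) = 27.854049; V(3,3) = 48.833811
Backward induction: V(k, i) = exp(-r*dt) * [p * V(k+1, i) + (1-p) * V(k+1, i+1)].
  V(2,0) = exp(-r*dt) * [p*0.000000 + (1-p)*0.000000] = 0.000000
  V(2,1) = exp(-r*dt) * [p*0.000000 + (1-p)*27.854049] = 15.840161
  V(2,2) = exp(-r*dt) * [p*27.854049 + (1-p)*48.833811] = 39.247018
  V(1,0) = exp(-r*dt) * [p*0.000000 + (1-p)*15.840161] = 9.008051
  V(1,1) = exp(-r*dt) * [p*15.840161 + (1-p)*39.247018] = 28.845382
  V(0,0) = exp(-r*dt) * [p*9.008051 + (1-p)*28.845382] = 20.115274

Answer: Price = V(0,0) = 20.1153


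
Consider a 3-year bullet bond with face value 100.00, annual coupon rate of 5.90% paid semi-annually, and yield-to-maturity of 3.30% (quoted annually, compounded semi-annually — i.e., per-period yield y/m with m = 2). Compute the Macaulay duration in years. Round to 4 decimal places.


Answer: Macaulay duration = 2.8016 years

Derivation:
Coupon per period c = face * coupon_rate / m = 2.950000
Periods per year m = 2; per-period yield y/m = 0.016500
Number of cashflows N = 6
Cashflows (t years, CF_t, discount factor 1/(1+y/m)^(m*t), PV):
  t = 0.5000: CF_t = 2.950000, DF = 0.983768, PV = 2.902115
  t = 1.0000: CF_t = 2.950000, DF = 0.967799, PV = 2.855007
  t = 1.5000: CF_t = 2.950000, DF = 0.952090, PV = 2.808665
  t = 2.0000: CF_t = 2.950000, DF = 0.936635, PV = 2.763074
  t = 2.5000: CF_t = 2.950000, DF = 0.921432, PV = 2.718223
  t = 3.0000: CF_t = 102.950000, DF = 0.906475, PV = 93.321574
Price P = sum_t PV_t = 107.368658
Macaulay numerator sum_t t * PV_t:
  t * PV_t at t = 0.5000: 1.451058
  t * PV_t at t = 1.0000: 2.855007
  t * PV_t at t = 1.5000: 4.212997
  t * PV_t at t = 2.0000: 5.526148
  t * PV_t at t = 2.5000: 6.795558
  t * PV_t at t = 3.0000: 279.964721
Macaulay duration D = (sum_t t * PV_t) / P = 300.805488 / 107.368658 = 2.801614


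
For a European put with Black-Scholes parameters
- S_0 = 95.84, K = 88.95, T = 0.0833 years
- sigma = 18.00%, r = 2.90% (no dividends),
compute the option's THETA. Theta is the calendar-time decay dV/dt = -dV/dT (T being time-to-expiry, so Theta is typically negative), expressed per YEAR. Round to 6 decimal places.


Answer: Theta = -3.634430

Derivation:
d1 = 1.5085500339; d2 = 1.4565989030
phi(d1) = 0.1278624585; exp(-qT) = 1.0000000000; exp(-rT) = 0.9975872155
Theta = -S*exp(-qT)*phi(d1)*sigma/(2*sqrt(T)) + r*K*exp(-rT)*N(-d2) - q*S*exp(-qT)*N(-d1)
N(-d1) = 0.0657069056; N(-d2) = 0.0726135653; sqrt(T) = 0.2886173938
Term 1 = -95.8400 * 1.0000000000 * 0.1278624585 * 0.1800 / (2 * 0.2886173938) = -3.8212888264
Term 2 = 0.0290 * 88.9500 * 0.9975872155 * 0.0726135653 = 0.1868583829
Term 3 = 0 (no dividend yield, q = 0)
Theta = -3.8212888264 + (0.1868583829) + (0.0000000000) = -3.634430


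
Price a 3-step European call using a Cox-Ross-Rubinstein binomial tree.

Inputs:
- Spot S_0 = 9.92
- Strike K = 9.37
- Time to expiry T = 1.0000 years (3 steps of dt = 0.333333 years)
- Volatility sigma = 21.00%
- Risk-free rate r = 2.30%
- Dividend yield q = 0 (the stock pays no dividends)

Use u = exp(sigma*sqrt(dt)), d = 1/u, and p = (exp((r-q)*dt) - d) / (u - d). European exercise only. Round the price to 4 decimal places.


Answer: Price = V(0,0) = 1.2758

Derivation:
dt = T/N = 0.333333
u = exp(sigma*sqrt(dt)) = 1.128900; d = 1/u = 0.885818
p = (exp((r-q)*dt) - d) / (u - d) = 0.501387
Discount per step: exp(-r*dt) = 0.992363
Stock lattice S(k, i) with i counting down-moves:
  k=0: S(0,0) = 9.9200
  k=1: S(1,0) = 11.1987; S(1,1) = 8.7873
  k=2: S(2,0) = 12.6422; S(2,1) = 9.9200; S(2,2) = 7.7840
  k=3: S(3,0) = 14.2718; S(3,1) = 11.1987; S(3,2) = 8.7873; S(3,3) = 6.8952
Terminal payoffs V(N, i) = max(S_T - K, 0):
  V(3,0) = 4.901772; V(3,1) = 1.828686; V(3,2) = 0.000000; V(3,3) = 0.000000
Backward induction: V(k, i) = exp(-r*dt) * [p * V(k+1, i) + (1-p) * V(k+1, i+1)].
  V(2,0) = exp(-r*dt) * [p*4.901772 + (1-p)*1.828686] = 3.343757
  V(2,1) = exp(-r*dt) * [p*1.828686 + (1-p)*0.000000] = 0.909877
  V(2,2) = exp(-r*dt) * [p*0.000000 + (1-p)*0.000000] = 0.000000
  V(1,0) = exp(-r*dt) * [p*3.343757 + (1-p)*0.909877] = 2.113923
  V(1,1) = exp(-r*dt) * [p*0.909877 + (1-p)*0.000000] = 0.452716
  V(0,0) = exp(-r*dt) * [p*2.113923 + (1-p)*0.452716] = 1.275805


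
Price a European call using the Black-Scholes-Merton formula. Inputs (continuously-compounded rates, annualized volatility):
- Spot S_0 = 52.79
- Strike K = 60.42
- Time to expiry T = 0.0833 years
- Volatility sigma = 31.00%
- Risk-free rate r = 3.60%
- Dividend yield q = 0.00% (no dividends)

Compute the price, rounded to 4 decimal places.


d1 = (ln(S/K) + (r - q + 0.5*sigma^2) * T) / (sigma * sqrt(T)) = -1.43059171
d2 = d1 - sigma * sqrt(T) = -1.52006311
exp(-rT) = 0.99700569; exp(-qT) = 1.00000000
C = S_0 * exp(-qT) * N(d1) - K * exp(-rT) * N(d2)
N(d1) = 0.07627363; N(d2) = 0.06424756
C = 52.7900 * 1.00000000 * 0.07627363 - 60.4200 * 0.99700569 * 0.06424756 = 0.1563

Answer: Price = 0.1563


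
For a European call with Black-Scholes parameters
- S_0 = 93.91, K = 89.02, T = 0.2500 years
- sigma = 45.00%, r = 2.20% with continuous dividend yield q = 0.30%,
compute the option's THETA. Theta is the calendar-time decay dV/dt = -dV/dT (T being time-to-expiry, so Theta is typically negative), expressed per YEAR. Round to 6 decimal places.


Answer: Theta = -16.630022

Derivation:
d1 = 0.3712813921; d2 = 0.1462813921
phi(d1) = 0.3723714247; exp(-qT) = 0.9992502812; exp(-rT) = 0.9945150973
Theta = -S*exp(-qT)*phi(d1)*sigma/(2*sqrt(T)) - r*K*exp(-rT)*N(d2) + q*S*exp(-qT)*N(d1)
N(d1) = 0.6447860220; N(d2) = 0.5581503726; sqrt(T) = 0.5000000000
Term 1 = -93.9100 * 0.9992502812 * 0.3723714247 * 0.4500 / (2 * 0.5000000000) = -15.7244324745
Term 2 = -0.0220 * 89.0200 * 0.9945150973 * 0.5581503726 = -1.0871084465
Term 3 = 0.0030 * 93.9100 * 0.9992502812 * 0.6447860220 = 0.1815193754
Theta = -15.7244324745 + (-1.0871084465) + (0.1815193754) = -16.630022


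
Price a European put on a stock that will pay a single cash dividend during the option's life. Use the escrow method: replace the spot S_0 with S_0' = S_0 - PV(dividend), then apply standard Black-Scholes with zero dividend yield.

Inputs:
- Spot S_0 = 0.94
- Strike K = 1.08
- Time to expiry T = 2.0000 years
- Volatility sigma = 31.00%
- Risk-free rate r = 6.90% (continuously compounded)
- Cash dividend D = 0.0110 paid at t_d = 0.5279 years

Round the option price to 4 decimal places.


PV(D) = D * exp(-r * t_d) = 0.0110 * 0.96423031 = 0.01060653
S_0' = S_0 - PV(D) = 0.9400 - 0.01060653 = 0.92939347
d1 = (ln(S_0'/K) + (r + sigma^2/2)*T) / (sigma*sqrt(T)) = 0.19141122
d2 = d1 - sigma*sqrt(T) = -0.24699498
exp(-rT) = 0.87109869
N(-d1) = 0.42410171; N(-d2) = 0.59754395
P = K * exp(-rT) * N(-d2) - S_0' * N(-d1) = 1.0800 * 0.87109869 * 0.59754395 - 0.92939347 * 0.42410171 = 0.1680

Answer: Price = 0.1680


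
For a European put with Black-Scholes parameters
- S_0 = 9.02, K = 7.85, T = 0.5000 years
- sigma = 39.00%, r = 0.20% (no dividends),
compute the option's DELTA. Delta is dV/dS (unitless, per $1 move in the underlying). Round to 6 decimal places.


Answer: Delta = -0.259366

Derivation:
d1 = 0.6453013054; d2 = 0.3695296607
phi(d1) = 0.3239566979; exp(-qT) = 1.0000000000; exp(-rT) = 0.9990004998
N(-d1) = 0.2593659735
Delta = -exp(-qT) * N(-d1) = -1.0000000000 * 0.2593659735 = -0.259366


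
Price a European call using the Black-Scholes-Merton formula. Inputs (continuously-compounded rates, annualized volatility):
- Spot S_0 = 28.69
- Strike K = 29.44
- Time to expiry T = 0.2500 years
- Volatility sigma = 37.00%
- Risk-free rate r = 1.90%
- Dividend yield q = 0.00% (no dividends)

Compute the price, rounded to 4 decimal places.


Answer: Price = 1.8455

Derivation:
d1 = (ln(S/K) + (r - q + 0.5*sigma^2) * T) / (sigma * sqrt(T)) = -0.02131440
d2 = d1 - sigma * sqrt(T) = -0.20631440
exp(-rT) = 0.99526126; exp(-qT) = 1.00000000
C = S_0 * exp(-qT) * N(d1) - K * exp(-rT) * N(d2)
N(d1) = 0.49149743; N(d2) = 0.41827267
C = 28.6900 * 1.00000000 * 0.49149743 - 29.4400 * 0.99526126 * 0.41827267 = 1.8455


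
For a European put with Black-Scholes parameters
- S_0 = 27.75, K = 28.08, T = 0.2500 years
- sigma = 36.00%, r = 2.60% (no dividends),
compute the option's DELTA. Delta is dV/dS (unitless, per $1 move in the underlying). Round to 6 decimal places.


Answer: Delta = -0.475905

Derivation:
d1 = 0.0604347835; d2 = -0.1195652165
phi(d1) = 0.3982144042; exp(-qT) = 1.0000000000; exp(-rT) = 0.9935210793
N(-d1) = 0.4759046780
Delta = -exp(-qT) * N(-d1) = -1.0000000000 * 0.4759046780 = -0.475905


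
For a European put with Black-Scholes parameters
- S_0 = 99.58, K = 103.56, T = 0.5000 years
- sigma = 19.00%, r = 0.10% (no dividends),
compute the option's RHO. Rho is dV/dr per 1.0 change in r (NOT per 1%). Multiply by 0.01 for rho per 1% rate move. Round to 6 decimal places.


d1 = -0.2208020096; d2 = -0.3551522980
phi(d1) = 0.3893349325; exp(-qT) = 1.0000000000; exp(-rT) = 0.9995001250
N(-d2) = 0.6387622506
Rho = -K*T*exp(-rT)*N(-d2) = -103.5600 * 0.5000 * 0.9995001250 * 0.6387622506 = -33.058576

Answer: Rho = -33.058576


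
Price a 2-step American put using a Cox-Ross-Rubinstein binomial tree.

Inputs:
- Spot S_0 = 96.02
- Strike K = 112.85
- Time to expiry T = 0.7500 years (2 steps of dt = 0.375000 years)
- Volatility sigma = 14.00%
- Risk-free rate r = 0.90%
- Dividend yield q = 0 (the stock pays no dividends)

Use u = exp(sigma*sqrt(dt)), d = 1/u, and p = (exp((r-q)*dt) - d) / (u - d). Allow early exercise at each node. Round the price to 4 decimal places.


Answer: Price = V(0,0) = 16.8300

Derivation:
dt = T/N = 0.375000
u = exp(sigma*sqrt(dt)) = 1.089514; d = 1/u = 0.917840
p = (exp((r-q)*dt) - d) / (u - d) = 0.498273
Discount per step: exp(-r*dt) = 0.996631
Stock lattice S(k, i) with i counting down-moves:
  k=0: S(0,0) = 96.0200
  k=1: S(1,0) = 104.6152; S(1,1) = 88.1310
  k=2: S(2,0) = 113.9797; S(2,1) = 96.0200; S(2,2) = 80.8902
Terminal payoffs V(N, i) = max(K - S_T, 0):
  V(2,0) = 0.000000; V(2,1) = 16.830000; V(2,2) = 31.959837
Backward induction: V(k, i) = exp(-r*dt) * [p * V(k+1, i) + (1-p) * V(k+1, i+1)]; then take max(V_cont, immediate exercise) for American.
  V(1,0) = exp(-r*dt) * [p*0.000000 + (1-p)*16.830000] = 8.415621; exercise = 8.234822; V(1,0) = max -> 8.415621
  V(1,1) = exp(-r*dt) * [p*16.830000 + (1-p)*31.959837] = 24.338772; exercise = 24.718998; V(1,1) = max -> 24.718998
  V(0,0) = exp(-r*dt) * [p*8.415621 + (1-p)*24.718998] = 16.539557; exercise = 16.830000; V(0,0) = max -> 16.830000
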